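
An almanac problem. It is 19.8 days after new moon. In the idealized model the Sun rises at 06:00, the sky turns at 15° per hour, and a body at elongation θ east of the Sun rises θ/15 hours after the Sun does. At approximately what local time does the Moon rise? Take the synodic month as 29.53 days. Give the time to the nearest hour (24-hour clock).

The Moon has covered 19.8/29.53 of its cycle, so θ ≈ 360° × 19.8/29.53 = 241.4°.
Delay after the Sun = 241.4° / (15°/h) ≈ 16.09 h.
06:00 + 16.09 h ≈ 22:06 → 22:00 to the nearest hour.

22:00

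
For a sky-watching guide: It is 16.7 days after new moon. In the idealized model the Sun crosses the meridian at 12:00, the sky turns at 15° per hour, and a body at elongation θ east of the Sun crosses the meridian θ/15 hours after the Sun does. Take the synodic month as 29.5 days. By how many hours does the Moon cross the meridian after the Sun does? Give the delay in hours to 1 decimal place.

13.6 h

Phase angle: θ = 360°·(16.7 d)/(29.5 d) = 203.8°.
Delay after the Sun = 203.8° / (15°/h) ≈ 13.59 h.
So the Moon crosses the meridian 13.59 h after the Sun.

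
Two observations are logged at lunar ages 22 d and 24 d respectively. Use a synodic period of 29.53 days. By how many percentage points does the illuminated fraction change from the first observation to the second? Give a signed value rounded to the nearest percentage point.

θ₁ = 360° × 22/29.53 = 268.2°, f₁ = (1 − cos θ₁)/2 = 0.516.
θ₂ = 360° × 24/29.53 = 292.6°, f₂ = (1 − cos θ₂)/2 = 0.308.
Change = f₂ − f₁ = -0.208 → -21 percentage points.

-21 percentage points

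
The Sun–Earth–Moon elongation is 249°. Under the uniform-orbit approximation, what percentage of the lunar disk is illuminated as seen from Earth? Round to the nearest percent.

f = (1 − cos 249°)/2 = (1 − (-0.358))/2 ≈ 0.679, i.e. 68%.

68%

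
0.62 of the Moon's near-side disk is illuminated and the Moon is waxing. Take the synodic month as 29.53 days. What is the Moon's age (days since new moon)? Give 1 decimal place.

Invert f = (1 − cos θ)/2 to get cos θ = 1 − 2(0.62) = -0.240, hence θ₀ = arccos -0.240 = 103.9°.
Waxing ⇒ before full, so θ = 103.9°.
At 360°/29.53 d per day, 103.9° corresponds to 8.52 days.

8.5 days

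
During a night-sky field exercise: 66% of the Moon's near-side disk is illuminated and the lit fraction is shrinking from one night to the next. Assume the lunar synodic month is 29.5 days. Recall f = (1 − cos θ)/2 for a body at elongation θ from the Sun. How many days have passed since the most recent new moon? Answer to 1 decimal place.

20.6 days

From f = (1 − cos θ)/2: cos θ = 1 − 2×0.66 = -0.320; arccos → 108.7°.
Waning ⇒ past full, so θ = 360° − 108.7° = 251.3°.
Age = 29.5 × 251.3°/360° ≈ 20.60 days.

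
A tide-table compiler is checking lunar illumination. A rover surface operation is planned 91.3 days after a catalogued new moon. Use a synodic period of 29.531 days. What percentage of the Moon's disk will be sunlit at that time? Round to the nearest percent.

91.3/29.531 = 3.092 lunations, so 3 complete cycles and 2.71 d into the next.
The Moon has covered 2.71/29.531 of its cycle, so θ ≈ 360° × 2.71/29.531 = 33.0°.
cos 33.0° = 0.839, so f = (1 − 0.839)/2 = 0.081, so 8%.

8%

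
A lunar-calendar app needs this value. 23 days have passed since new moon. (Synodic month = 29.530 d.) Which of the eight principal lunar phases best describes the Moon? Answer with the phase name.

last quarter

At 23/29.530 of the cycle, θ ≈ 280° — the last quarter range.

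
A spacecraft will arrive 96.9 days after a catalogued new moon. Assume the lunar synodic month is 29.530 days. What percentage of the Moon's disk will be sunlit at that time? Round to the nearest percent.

60%

96.9 d spans 3 complete synodic months (3 × 29.530 = 88.59 d) plus 8.31 d.
Phase angle: θ = 360°·(8.31 d)/(29.530 d) = 101.3°.
Illuminated fraction = (1 − cos 101.3°)/2 = (1 − (-0.196))/2 ≈ 0.598, so 60%.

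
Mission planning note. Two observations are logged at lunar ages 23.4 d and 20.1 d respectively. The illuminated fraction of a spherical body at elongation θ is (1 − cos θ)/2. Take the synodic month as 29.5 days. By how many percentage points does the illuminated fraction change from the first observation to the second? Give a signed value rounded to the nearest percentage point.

+34 percentage points

First observation: θ = 360°·23.4/29.5 = 285.6°, so f = 0.366.
Second observation: θ = 245.3°, f = 0.709.
Δf = 0.709 − 0.366 = +0.343, i.e. +34 pp.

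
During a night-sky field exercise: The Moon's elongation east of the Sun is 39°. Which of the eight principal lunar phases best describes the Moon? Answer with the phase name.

39° lies in the waxing crescent sector of the 8-phase cycle.

waxing crescent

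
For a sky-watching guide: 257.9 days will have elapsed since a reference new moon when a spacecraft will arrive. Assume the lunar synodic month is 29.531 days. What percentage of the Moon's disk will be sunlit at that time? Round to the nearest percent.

257.9/29.531 = 8.733 lunations, so 8 complete cycles and 21.65 d into the next.
Phase angle: θ = 360°·(21.65 d)/(29.531 d) = 264.0°.
cos 264.0° = (-0.105), so f = (1 − (-0.105))/2 = 0.553, so 55%.

55%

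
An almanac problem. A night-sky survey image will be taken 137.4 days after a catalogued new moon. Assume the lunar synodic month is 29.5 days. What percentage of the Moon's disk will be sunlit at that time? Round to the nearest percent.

77%

137.4/29.5 = 4.658 lunations, so 4 complete cycles and 19.40 d into the next.
The Moon has covered 19.40/29.5 of its cycle, so θ ≈ 360° × 19.40/29.5 = 236.7°.
Illuminated fraction = (1 − cos 236.7°)/2 = (1 − (-0.548))/2 ≈ 0.774, so 77%.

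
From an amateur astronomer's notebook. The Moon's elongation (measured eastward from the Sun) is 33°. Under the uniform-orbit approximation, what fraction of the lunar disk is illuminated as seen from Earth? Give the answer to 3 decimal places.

cos 33° = 0.839, so f = (1 − 0.839)/2 = 0.081.

0.081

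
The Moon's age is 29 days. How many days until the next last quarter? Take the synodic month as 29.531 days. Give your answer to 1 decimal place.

22.7 days

Last quarter occurs at elongation 270°, i.e. at age 29.531 × 270/360 = 22.148 d.
This lunation's last quarter (22.148 d) has passed, so add one period: 51.679 − 29 = 22.679 days.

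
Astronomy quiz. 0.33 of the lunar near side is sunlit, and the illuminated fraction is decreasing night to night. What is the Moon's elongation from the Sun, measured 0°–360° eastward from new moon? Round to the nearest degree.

290°

cos θ = 1 − 2f = 0.340, giving a principal value of 70.1°.
Since the Moon is past full (waning), take the reflex angle: θ = 360° − 70.1° = 289.9°.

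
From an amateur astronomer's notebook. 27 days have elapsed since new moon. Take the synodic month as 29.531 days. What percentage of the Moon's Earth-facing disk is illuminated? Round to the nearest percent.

7%

The Moon has covered 27/29.531 of its cycle, so θ ≈ 360° × 27/29.531 = 329.1°.
With cos θ = 0.858, the lit fraction is (1 − 0.858)/2 ≈ 0.071, so 7%.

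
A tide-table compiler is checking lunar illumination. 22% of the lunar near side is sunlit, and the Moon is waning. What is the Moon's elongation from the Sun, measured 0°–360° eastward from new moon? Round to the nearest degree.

304°

Invert f = (1 − cos θ)/2 to get cos θ = 1 − 2(0.22) = 0.560, hence θ₀ = arccos 0.560 = 55.9°.
Waning ⇒ past full, so θ = 360° − 55.9° = 304.1°.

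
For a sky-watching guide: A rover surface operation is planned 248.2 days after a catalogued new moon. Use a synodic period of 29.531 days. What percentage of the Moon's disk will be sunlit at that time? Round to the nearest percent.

91%

Reduce mod P: 248.2 − 8×29.531 = 11.95 d into the current lunation.
Elongation θ = 360° × 11.95/29.531 ≈ 145.7°.
With cos θ = (-0.826), the lit fraction is (1 − (-0.826))/2 ≈ 0.913, so 91%.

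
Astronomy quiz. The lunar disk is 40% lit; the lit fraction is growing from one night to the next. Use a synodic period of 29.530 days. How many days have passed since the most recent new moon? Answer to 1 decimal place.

cos θ = 1 − 2f = 0.200, giving a principal value of 78.5°.
Waxing ⇒ before full, so θ = 78.5°.
That fraction of the synodic month is 78.5/360 × 29.530 d ≈ 6.44 d.

6.4 days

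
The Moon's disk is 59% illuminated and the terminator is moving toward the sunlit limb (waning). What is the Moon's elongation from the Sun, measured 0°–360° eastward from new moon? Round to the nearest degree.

260°

cos θ = 1 − 2f = -0.180, giving a principal value of 100.4°.
Since the Moon is past full (waning), take the reflex angle: θ = 360° − 100.4° = 259.6°.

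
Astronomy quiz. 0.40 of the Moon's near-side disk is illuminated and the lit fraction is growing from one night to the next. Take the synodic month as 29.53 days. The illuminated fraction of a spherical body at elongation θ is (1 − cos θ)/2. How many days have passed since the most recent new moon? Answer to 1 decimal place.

6.4 days

Invert f = (1 − cos θ)/2 to get cos θ = 1 − 2(0.40) = 0.200, hence θ₀ = arccos 0.200 = 78.5°.
The Moon is waxing (0°–180°), so θ = 78.5° directly.
Age = 29.53 × 78.5°/360° ≈ 6.44 days.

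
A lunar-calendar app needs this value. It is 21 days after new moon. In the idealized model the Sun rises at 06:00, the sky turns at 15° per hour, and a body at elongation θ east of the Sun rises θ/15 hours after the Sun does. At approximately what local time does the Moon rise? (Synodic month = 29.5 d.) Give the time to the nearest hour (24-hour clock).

23:00

Elongation θ = 360° × 21/29.5 ≈ 256.3°.
At 15° of sky rotation per hour, 256.3° corresponds to a 17.08 h lag.
06:00 + 17.08 h ≈ 23:05 → 23:00 to the nearest hour.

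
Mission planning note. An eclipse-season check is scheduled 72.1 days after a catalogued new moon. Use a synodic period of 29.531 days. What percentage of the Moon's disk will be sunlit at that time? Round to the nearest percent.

97%

72.1 d spans 2 complete synodic months (2 × 29.531 = 59.06 d) plus 13.04 d.
The Moon has covered 13.04/29.531 of its cycle, so θ ≈ 360° × 13.04/29.531 = 158.9°.
Illuminated fraction = (1 − cos 158.9°)/2 = (1 − (-0.933))/2 ≈ 0.967, so 97%.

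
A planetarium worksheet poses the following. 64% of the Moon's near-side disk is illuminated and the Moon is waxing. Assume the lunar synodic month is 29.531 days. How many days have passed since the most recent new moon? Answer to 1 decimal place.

8.7 days

Invert f = (1 − cos θ)/2 to get cos θ = 1 − 2(0.64) = -0.280, hence θ₀ = arccos -0.280 = 106.3°.
Waxing ⇒ before full, so θ = 106.3°.
At 360°/29.531 d per day, 106.3° corresponds to 8.72 days.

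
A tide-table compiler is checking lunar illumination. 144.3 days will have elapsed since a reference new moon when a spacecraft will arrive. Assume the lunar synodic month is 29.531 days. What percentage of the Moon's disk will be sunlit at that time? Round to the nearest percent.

12%

Reduce mod P: 144.3 − 4×29.531 = 26.18 d into the current lunation.
Elongation θ = 360° × 26.18/29.531 ≈ 319.1°.
cos 319.1° = 0.756, so f = (1 − 0.756)/2 = 0.122, so 12%.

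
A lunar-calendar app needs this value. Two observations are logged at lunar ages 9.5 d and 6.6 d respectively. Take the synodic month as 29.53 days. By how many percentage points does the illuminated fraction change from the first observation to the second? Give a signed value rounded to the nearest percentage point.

-30 percentage points

θ₁ = 360° × 9.5/29.53 = 115.8°, f₁ = (1 − cos θ₁)/2 = 0.718.
θ₂ = 360° × 6.6/29.53 = 80.5°, f₂ = (1 − cos θ₂)/2 = 0.417.
Change = f₂ − f₁ = -0.301 → -30 percentage points.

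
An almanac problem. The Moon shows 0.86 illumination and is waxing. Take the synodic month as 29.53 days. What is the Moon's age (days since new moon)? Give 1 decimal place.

11.2 days

Invert f = (1 − cos θ)/2 to get cos θ = 1 − 2(0.86) = -0.720, hence θ₀ = arccos -0.720 = 136.1°.
Waxing ⇒ before full, so θ = 136.1°.
Age = 29.53 × 136.1°/360° ≈ 11.16 days.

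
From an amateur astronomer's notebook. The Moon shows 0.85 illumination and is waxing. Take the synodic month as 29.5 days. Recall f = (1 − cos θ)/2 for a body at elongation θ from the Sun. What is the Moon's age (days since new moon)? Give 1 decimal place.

Invert f = (1 − cos θ)/2 to get cos θ = 1 − 2(0.85) = -0.700, hence θ₀ = arccos -0.700 = 134.4°.
Before full moon the principal value applies: θ = 134.4°.
That fraction of the synodic month is 134.4/360 × 29.5 d ≈ 11.02 d.

11.0 days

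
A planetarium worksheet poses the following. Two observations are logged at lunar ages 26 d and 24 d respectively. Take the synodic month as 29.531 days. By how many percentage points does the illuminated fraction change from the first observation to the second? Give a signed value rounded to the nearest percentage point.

First observation: θ = 360°·26/29.531 = 317.0°, so f = 0.135.
Second observation: θ = 292.6°, f = 0.308.
Δf = 0.308 − 0.135 = +0.173, i.e. +17 pp.

+17 pp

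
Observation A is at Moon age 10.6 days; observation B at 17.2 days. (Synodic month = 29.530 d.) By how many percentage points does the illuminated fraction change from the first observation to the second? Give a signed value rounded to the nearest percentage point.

θ₁ = 360° × 10.6/29.530 = 129.2°, f₁ = (1 − cos θ₁)/2 = 0.816.
θ₂ = 360° × 17.2/29.530 = 209.7°, f₂ = (1 − cos θ₂)/2 = 0.934.
Change = f₂ − f₁ = +0.118 → +12 percentage points.

+12 pp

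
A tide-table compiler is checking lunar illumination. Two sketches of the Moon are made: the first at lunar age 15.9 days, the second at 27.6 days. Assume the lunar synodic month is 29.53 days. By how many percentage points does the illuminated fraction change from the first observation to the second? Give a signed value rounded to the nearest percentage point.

θ₁ = 360° × 15.9/29.53 = 193.8°, f₁ = (1 − cos θ₁)/2 = 0.985.
θ₂ = 360° × 27.6/29.53 = 336.5°, f₂ = (1 − cos θ₂)/2 = 0.042.
Change = f₂ − f₁ = -0.944 → -94 percentage points.

-94 pp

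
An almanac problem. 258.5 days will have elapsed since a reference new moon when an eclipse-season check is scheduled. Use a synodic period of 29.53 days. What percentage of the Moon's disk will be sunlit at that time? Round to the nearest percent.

49%

Reduce mod P: 258.5 − 8×29.53 = 22.26 d into the current lunation.
Phase angle: θ = 360°·(22.26 d)/(29.53 d) = 271.4°.
Illuminated fraction = (1 − cos 271.4°)/2 = (1 − 0.024)/2 ≈ 0.488, so 49%.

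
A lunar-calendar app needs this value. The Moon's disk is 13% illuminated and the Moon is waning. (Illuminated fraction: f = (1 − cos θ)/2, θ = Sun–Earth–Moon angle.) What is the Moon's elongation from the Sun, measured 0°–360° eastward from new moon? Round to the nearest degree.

cos θ = 1 − 2f = 0.740, giving a principal value of 42.3°.
A waning Moon lies in 180°–360°, so θ = 360° − 42.3° = 317.7°.

318°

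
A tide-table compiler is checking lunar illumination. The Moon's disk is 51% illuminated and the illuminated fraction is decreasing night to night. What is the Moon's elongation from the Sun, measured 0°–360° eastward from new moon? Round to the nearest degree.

269°

From f = (1 − cos θ)/2: cos θ = 1 − 2×0.51 = -0.020; arccos → 91.1°.
Since the Moon is past full (waning), take the reflex angle: θ = 360° − 91.1° = 268.9°.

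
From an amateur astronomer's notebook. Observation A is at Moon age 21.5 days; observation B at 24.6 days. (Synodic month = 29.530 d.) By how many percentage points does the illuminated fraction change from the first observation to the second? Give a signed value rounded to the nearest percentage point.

θ₁ = 360° × 21.5/29.530 = 262.1°, f₁ = (1 − cos θ₁)/2 = 0.569.
θ₂ = 360° × 24.6/29.530 = 299.9°, f₂ = (1 − cos θ₂)/2 = 0.251.
Change = f₂ − f₁ = -0.318 → -32 percentage points.

-32 pp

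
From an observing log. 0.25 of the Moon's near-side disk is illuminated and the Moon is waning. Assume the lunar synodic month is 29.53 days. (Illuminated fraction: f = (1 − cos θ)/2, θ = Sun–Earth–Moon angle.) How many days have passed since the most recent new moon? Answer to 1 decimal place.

24.6 days

From f = (1 − cos θ)/2: cos θ = 1 − 2×0.25 = 0.500; arccos → 60.0°.
A waning Moon lies in 180°–360°, so θ = 360° − 60.0° = 300.0°.
That fraction of the synodic month is 300.0/360 × 29.53 d ≈ 24.61 d.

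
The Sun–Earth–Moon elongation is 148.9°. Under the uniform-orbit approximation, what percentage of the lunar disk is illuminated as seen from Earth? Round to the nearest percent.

93%

Half-versine of 148.9°: (1 − (-0.856))/2 = 0.928, i.e. 93%.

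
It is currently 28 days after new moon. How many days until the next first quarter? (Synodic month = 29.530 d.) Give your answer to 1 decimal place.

8.9 days

First quarter occurs at elongation 90°, i.e. at age 29.530 × 90/360 = 7.383 d.
This lunation's first quarter (7.383 d) has passed, so add one period: 36.913 − 28 = 8.913 days.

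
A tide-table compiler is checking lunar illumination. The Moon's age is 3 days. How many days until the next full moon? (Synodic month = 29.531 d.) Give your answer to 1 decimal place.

11.8 days

Full moon occurs at elongation 180°, i.e. at age 29.531 × 180/360 = 14.765 d.
That is 14.765 − 3 = 11.765 days ahead.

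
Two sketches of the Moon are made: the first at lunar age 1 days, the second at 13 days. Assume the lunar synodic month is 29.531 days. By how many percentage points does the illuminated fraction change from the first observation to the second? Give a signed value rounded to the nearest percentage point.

θ₁ = 360° × 1/29.531 = 12.2°, f₁ = (1 − cos θ₁)/2 = 0.011.
θ₂ = 360° × 13/29.531 = 158.5°, f₂ = (1 − cos θ₂)/2 = 0.965.
Change = f₂ − f₁ = +0.954 → +95 percentage points.

+95 percentage points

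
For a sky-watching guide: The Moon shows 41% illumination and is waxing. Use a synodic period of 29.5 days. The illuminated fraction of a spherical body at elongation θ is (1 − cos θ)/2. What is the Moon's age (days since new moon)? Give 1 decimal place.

6.5 days

From f = (1 − cos θ)/2: cos θ = 1 − 2×0.41 = 0.180; arccos → 79.6°.
The Moon is waxing (0°–180°), so θ = 79.6° directly.
At 360°/29.5 d per day, 79.6° corresponds to 6.53 days.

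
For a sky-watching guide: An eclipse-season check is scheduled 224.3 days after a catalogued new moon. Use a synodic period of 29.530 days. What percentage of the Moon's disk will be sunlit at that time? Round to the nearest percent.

91%

Reduce mod P: 224.3 − 7×29.530 = 17.59 d into the current lunation.
Phase angle: θ = 360°·(17.59 d)/(29.530 d) = 214.4°.
cos 214.4° = (-0.825), so f = (1 − (-0.825))/2 = 0.912, so 91%.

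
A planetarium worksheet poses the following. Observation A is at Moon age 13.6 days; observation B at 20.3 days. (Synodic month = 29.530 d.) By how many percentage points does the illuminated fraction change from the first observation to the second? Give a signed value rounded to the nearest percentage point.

First observation: θ = 360°·13.6/29.530 = 165.8°, so f = 0.985.
Second observation: θ = 247.5°, f = 0.692.
Δf = 0.692 − 0.985 = -0.293, i.e. -29 pp.

-29 percentage points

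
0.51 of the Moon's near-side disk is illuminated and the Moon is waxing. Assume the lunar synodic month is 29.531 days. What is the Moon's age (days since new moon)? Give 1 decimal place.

7.5 days

cos θ = 1 − 2f = -0.020, giving a principal value of 91.1°.
The Moon is waxing (0°–180°), so θ = 91.1° directly.
That fraction of the synodic month is 91.1/360 × 29.531 d ≈ 7.48 d.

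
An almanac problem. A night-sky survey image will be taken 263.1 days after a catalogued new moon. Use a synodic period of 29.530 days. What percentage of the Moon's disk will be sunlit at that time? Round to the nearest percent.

8%

263.1/29.530 = 8.910 lunations, so 8 complete cycles and 26.86 d into the next.
Phase angle: θ = 360°·(26.86 d)/(29.530 d) = 327.5°.
With cos θ = 0.843, the lit fraction is (1 − 0.843)/2 ≈ 0.079, so 8%.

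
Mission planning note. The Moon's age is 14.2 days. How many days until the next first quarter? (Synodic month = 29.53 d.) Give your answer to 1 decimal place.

22.7 days

First quarter occurs at elongation 90°, i.e. at age 29.53 × 90/360 = 7.383 d.
This lunation's first quarter (7.383 d) has passed, so add one period: 36.913 − 14.2 = 22.713 days.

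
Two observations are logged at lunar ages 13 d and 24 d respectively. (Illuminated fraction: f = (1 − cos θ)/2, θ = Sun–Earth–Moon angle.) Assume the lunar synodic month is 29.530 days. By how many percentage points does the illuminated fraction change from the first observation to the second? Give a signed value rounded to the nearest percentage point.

θ₁ = 360° × 13/29.530 = 158.5°, f₁ = (1 − cos θ₁)/2 = 0.965.
θ₂ = 360° × 24/29.530 = 292.6°, f₂ = (1 − cos θ₂)/2 = 0.308.
Change = f₂ − f₁ = -0.657 → -66 percentage points.

-66 percentage points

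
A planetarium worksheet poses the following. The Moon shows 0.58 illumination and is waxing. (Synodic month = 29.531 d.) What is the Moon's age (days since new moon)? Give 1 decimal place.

Invert f = (1 − cos θ)/2 to get cos θ = 1 − 2(0.58) = -0.160, hence θ₀ = arccos -0.160 = 99.2°.
Waxing ⇒ before full, so θ = 99.2°.
That fraction of the synodic month is 99.2/360 × 29.531 d ≈ 8.14 d.

8.1 days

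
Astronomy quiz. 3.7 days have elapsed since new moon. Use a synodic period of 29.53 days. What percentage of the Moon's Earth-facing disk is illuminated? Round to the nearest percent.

The Moon has covered 3.7/29.53 of its cycle, so θ ≈ 360° × 3.7/29.53 = 45.1°.
cos 45.1° = 0.706, so f = (1 − 0.706)/2 = 0.147, so 15%.

15%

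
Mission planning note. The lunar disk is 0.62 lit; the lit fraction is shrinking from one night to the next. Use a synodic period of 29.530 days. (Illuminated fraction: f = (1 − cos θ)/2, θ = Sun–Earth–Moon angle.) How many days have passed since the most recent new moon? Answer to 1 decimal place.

cos θ = 1 − 2f = -0.240, giving a principal value of 103.9°.
A waning Moon lies in 180°–360°, so θ = 360° − 103.9° = 256.1°.
Age = 29.530 × 256.1°/360° ≈ 21.01 days.

21.0 days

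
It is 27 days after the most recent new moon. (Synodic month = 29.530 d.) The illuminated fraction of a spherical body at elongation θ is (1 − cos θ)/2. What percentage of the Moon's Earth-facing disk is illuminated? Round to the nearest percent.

Phase angle: θ = 360°·(27 d)/(29.530 d) = 329.2°.
With cos θ = 0.859, the lit fraction is (1 − 0.859)/2 ≈ 0.071, so 7%.

7%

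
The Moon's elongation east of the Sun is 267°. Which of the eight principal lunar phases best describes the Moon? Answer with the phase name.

The last quarter sector spans roughly 248°–292°; 267° falls inside it.

last quarter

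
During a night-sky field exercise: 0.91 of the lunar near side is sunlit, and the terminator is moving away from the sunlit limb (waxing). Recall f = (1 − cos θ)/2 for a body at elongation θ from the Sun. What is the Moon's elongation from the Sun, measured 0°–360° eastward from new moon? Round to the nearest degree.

145°

Invert f = (1 − cos θ)/2 to get cos θ = 1 − 2(0.91) = -0.820, hence θ₀ = arccos -0.820 = 145.1°.
Before full moon the principal value applies: θ = 145.1°.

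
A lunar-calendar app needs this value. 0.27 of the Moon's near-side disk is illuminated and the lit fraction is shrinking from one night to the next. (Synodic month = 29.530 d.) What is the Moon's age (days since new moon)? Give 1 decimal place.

24.4 days

Invert f = (1 − cos θ)/2 to get cos θ = 1 − 2(0.27) = 0.460, hence θ₀ = arccos 0.460 = 62.6°.
Since the Moon is past full (waning), take the reflex angle: θ = 360° − 62.6° = 297.4°.
Age = 29.530 × 297.4°/360° ≈ 24.39 days.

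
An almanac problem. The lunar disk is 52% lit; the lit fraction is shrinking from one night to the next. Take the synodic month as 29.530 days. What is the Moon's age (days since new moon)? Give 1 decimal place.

cos θ = 1 − 2f = -0.040, giving a principal value of 92.3°.
A waning Moon lies in 180°–360°, so θ = 360° − 92.3° = 267.7°.
Age = 29.530 × 267.7°/360° ≈ 21.96 days.

22.0 days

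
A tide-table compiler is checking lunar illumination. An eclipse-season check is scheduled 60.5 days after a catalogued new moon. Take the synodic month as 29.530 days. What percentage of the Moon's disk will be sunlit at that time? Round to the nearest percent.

2%

60.5 d spans 2 complete synodic months (2 × 29.530 = 59.06 d) plus 1.44 d.
Phase angle: θ = 360°·(1.44 d)/(29.530 d) = 17.6°.
With cos θ = 0.953, the lit fraction is (1 − 0.953)/2 ≈ 0.023, so 2%.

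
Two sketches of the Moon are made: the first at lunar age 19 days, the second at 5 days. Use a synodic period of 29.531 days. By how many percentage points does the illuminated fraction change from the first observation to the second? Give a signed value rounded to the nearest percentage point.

First observation: θ = 360°·19/29.531 = 231.6°, so f = 0.810.
Second observation: θ = 61.0°, f = 0.257.
Δf = 0.257 − 0.810 = -0.553, i.e. -55 pp.

-55 percentage points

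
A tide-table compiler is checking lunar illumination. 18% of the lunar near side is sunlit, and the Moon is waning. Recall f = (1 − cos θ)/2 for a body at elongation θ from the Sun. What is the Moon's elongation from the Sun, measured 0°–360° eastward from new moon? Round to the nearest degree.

cos θ = 1 − 2f = 0.640, giving a principal value of 50.2°.
Since the Moon is past full (waning), take the reflex angle: θ = 360° − 50.2° = 309.8°.

310°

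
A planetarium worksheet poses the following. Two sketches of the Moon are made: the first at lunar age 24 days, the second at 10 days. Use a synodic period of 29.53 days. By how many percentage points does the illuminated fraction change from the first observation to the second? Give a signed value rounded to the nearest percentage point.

+46 percentage points

θ₁ = 360° × 24/29.53 = 292.6°, f₁ = (1 − cos θ₁)/2 = 0.308.
θ₂ = 360° × 10/29.53 = 121.9°, f₂ = (1 − cos θ₂)/2 = 0.764.
Change = f₂ − f₁ = +0.456 → +46 percentage points.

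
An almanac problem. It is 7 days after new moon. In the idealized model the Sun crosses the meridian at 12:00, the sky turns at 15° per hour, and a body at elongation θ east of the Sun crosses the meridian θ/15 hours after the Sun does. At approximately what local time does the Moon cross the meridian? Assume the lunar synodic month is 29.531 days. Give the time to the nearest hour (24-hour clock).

The Moon has covered 7/29.531 of its cycle, so θ ≈ 360° × 7/29.531 = 85.3°.
At 15° of sky rotation per hour, 85.3° corresponds to a 5.69 h lag.
12:00 + 5.69 h ≈ 17:41 → 18:00 to the nearest hour.

18:00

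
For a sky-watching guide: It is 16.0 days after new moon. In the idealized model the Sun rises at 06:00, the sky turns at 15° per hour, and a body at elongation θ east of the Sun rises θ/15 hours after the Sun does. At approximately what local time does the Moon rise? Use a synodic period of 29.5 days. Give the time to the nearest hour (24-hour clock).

The Moon has covered 16.0/29.5 of its cycle, so θ ≈ 360° × 16.0/29.5 = 195.3°.
The Moon trails the Sun by θ/15 = 195.3/15 ≈ 13.02 hours.
06:00 + 13.02 h ≈ 19:01 → 19:00 to the nearest hour.

19:00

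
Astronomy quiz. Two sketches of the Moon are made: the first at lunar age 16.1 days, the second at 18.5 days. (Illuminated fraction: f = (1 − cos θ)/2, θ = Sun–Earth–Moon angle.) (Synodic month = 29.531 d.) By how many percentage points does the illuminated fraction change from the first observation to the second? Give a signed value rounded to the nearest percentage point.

First observation: θ = 360°·16.1/29.531 = 196.3°, so f = 0.980.
Second observation: θ = 225.5°, f = 0.850.
Δf = 0.850 − 0.980 = -0.130, i.e. -13 pp.

-13 percentage points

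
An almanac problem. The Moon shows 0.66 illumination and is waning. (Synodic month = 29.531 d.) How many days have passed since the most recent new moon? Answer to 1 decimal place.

20.6 days

cos θ = 1 − 2f = -0.320, giving a principal value of 108.7°.
Since the Moon is past full (waning), take the reflex angle: θ = 360° − 108.7° = 251.3°.
Age = 29.531 × 251.3°/360° ≈ 20.62 days.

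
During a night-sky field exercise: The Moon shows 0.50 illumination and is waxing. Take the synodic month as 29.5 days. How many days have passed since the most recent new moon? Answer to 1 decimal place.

cos θ = 1 − 2f = 0.000, giving a principal value of 90.0°.
Waxing ⇒ before full, so θ = 90.0°.
At 360°/29.5 d per day, 90.0° corresponds to 7.38 days.

7.4 days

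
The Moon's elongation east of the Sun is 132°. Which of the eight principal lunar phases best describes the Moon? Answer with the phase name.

waxing gibbous

132° lies in the waxing gibbous sector of the 8-phase cycle.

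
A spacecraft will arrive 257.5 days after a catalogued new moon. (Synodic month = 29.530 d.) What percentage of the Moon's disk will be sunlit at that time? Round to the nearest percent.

257.5 d spans 8 complete synodic months (8 × 29.530 = 236.24 d) plus 21.26 d.
Phase angle: θ = 360°·(21.26 d)/(29.530 d) = 259.2°.
cos 259.2° = (-0.188), so f = (1 − (-0.188))/2 = 0.594, so 59%.

59%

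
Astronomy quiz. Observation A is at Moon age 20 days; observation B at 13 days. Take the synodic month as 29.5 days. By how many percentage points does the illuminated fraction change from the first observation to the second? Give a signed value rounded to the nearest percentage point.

First observation: θ = 360°·20/29.5 = 244.1°, so f = 0.719.
Second observation: θ = 158.6°, f = 0.966.
Δf = 0.966 − 0.719 = +0.247, i.e. +25 pp.

+25 percentage points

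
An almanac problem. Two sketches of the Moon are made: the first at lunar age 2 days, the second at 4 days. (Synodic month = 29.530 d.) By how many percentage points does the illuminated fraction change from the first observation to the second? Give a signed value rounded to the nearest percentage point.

θ₁ = 360° × 2/29.530 = 24.4°, f₁ = (1 − cos θ₁)/2 = 0.045.
θ₂ = 360° × 4/29.530 = 48.8°, f₂ = (1 − cos θ₂)/2 = 0.170.
Change = f₂ − f₁ = +0.126 → +13 percentage points.

+13 percentage points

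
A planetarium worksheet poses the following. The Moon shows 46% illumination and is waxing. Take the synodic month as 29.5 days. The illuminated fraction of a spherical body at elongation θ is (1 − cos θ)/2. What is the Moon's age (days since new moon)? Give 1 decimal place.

From f = (1 − cos θ)/2: cos θ = 1 − 2×0.46 = 0.080; arccos → 85.4°.
The Moon is waxing (0°–180°), so θ = 85.4° directly.
At 360°/29.5 d per day, 85.4° corresponds to 7.00 days.

7.0 days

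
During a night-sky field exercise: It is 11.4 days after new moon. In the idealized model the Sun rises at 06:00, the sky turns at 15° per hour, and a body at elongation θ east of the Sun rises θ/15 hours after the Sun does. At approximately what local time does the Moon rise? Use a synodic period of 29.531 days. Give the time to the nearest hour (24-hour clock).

15:00

The Moon has covered 11.4/29.531 of its cycle, so θ ≈ 360° × 11.4/29.531 = 139.0°.
The Moon trails the Sun by θ/15 = 139.0/15 ≈ 9.26 hours.
06:00 + 9.26 h ≈ 15:16 → 15:00 to the nearest hour.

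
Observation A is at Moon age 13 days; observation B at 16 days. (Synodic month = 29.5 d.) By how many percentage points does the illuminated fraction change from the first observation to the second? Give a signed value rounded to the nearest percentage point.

First observation: θ = 360°·13/29.5 = 158.6°, so f = 0.966.
Second observation: θ = 195.3°, f = 0.982.
Δf = 0.982 − 0.966 = +0.017, i.e. +2 pp.

+2 percentage points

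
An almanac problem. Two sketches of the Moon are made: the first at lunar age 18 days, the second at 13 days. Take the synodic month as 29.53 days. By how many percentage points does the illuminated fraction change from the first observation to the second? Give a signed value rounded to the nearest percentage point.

θ₁ = 360° × 18/29.53 = 219.4°, f₁ = (1 − cos θ₁)/2 = 0.886.
θ₂ = 360° × 13/29.53 = 158.5°, f₂ = (1 − cos θ₂)/2 = 0.965.
Change = f₂ − f₁ = +0.079 → +8 percentage points.

+8 percentage points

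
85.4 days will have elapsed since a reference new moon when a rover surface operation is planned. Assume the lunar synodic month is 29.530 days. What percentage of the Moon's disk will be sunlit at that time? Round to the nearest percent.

11%

85.4/29.530 = 2.892 lunations, so 2 complete cycles and 26.34 d into the next.
Phase angle: θ = 360°·(26.34 d)/(29.530 d) = 321.1°.
cos 321.1° = 0.778, so f = (1 − 0.778)/2 = 0.111, so 11%.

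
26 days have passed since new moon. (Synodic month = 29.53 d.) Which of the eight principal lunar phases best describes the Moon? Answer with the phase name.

θ ≈ 360° × 26/29.53 = 317°, which falls in the waning crescent sector.

waning crescent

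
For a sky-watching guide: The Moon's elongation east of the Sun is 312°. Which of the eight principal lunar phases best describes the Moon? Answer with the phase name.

The waning crescent sector spans roughly 292°–338°; 312° falls inside it.

waning crescent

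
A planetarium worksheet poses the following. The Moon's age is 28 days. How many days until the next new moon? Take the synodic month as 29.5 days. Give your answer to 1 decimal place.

The next new moon completes the synodic month: 29.5 − 28 = 1.500 days.

1.5 days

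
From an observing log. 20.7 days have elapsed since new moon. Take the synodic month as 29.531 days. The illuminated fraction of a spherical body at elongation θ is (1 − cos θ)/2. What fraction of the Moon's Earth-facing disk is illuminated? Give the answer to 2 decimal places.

Elongation θ = 360° × 20.7/29.531 ≈ 252.3°.
cos 252.3° = (-0.303), so f = (1 − (-0.303))/2 = 0.652.

0.65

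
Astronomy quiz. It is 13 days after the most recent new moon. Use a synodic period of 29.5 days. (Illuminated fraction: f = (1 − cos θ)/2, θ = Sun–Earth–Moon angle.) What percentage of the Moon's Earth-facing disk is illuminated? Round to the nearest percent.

Phase angle: θ = 360°·(13 d)/(29.5 d) = 158.6°.
With cos θ = (-0.931), the lit fraction is (1 − (-0.931))/2 ≈ 0.966, so 97%.

97%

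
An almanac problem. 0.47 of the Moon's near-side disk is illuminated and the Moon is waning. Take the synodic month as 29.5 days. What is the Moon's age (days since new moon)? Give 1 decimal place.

cos θ = 1 − 2f = 0.060, giving a principal value of 86.6°.
Since the Moon is past full (waning), take the reflex angle: θ = 360° − 86.6° = 273.4°.
At 360°/29.5 d per day, 273.4° corresponds to 22.41 days.

22.4 days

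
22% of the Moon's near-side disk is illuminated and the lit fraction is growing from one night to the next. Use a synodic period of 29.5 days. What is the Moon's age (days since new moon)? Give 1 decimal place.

cos θ = 1 − 2f = 0.560, giving a principal value of 55.9°.
Waxing ⇒ before full, so θ = 55.9°.
At 360°/29.5 d per day, 55.9° corresponds to 4.58 days.

4.6 days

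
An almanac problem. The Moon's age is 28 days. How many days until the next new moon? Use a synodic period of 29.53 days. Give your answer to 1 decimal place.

1.5 days

One full lunation from the last new moon is 29.53 d; remaining = 29.53 − 28 = 1.530 d.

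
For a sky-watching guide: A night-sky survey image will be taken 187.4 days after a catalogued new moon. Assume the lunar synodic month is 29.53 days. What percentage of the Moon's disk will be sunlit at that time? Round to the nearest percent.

78%

Reduce mod P: 187.4 − 6×29.53 = 10.22 d into the current lunation.
The Moon has covered 10.22/29.53 of its cycle, so θ ≈ 360° × 10.22/29.53 = 124.6°.
With cos θ = (-0.568), the lit fraction is (1 − (-0.568))/2 ≈ 0.784, so 78%.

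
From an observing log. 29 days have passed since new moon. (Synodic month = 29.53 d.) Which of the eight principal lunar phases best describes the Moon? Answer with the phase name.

new moon

θ ≈ 360° × 29/29.53 = 354°, which falls in the new moon sector.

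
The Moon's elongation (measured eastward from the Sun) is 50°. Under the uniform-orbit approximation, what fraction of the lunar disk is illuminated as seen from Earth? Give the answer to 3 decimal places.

0.179

f = (1 − cos 50°)/2 = (1 − 0.643)/2 ≈ 0.179.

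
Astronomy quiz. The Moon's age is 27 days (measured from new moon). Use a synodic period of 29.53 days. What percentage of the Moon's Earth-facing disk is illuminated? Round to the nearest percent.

7%

The Moon has covered 27/29.53 of its cycle, so θ ≈ 360° × 27/29.53 = 329.2°.
With cos θ = 0.859, the lit fraction is (1 − 0.859)/2 ≈ 0.071, so 7%.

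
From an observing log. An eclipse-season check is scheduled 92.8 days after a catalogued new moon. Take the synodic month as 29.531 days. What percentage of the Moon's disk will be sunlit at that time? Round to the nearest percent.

92.8/29.531 = 3.142 lunations, so 3 complete cycles and 4.21 d into the next.
Elongation θ = 360° × 4.21/29.531 ≈ 51.3°.
cos 51.3° = 0.625, so f = (1 − 0.625)/2 = 0.187, so 19%.

19%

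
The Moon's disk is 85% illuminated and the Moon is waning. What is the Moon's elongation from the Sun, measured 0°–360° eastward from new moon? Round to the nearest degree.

226°

Invert f = (1 − cos θ)/2 to get cos θ = 1 − 2(0.85) = -0.700, hence θ₀ = arccos -0.700 = 134.4°.
Since the Moon is past full (waning), take the reflex angle: θ = 360° − 134.4° = 225.6°.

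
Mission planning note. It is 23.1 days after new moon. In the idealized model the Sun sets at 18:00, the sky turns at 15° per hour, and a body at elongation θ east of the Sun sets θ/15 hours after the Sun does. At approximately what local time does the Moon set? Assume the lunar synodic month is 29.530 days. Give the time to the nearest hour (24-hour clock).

13:00

Elongation θ = 360° × 23.1/29.530 ≈ 281.6°.
Delay after the Sun = 281.6° / (15°/h) ≈ 18.77 h.
18:00 + 18.77 h ≈ 12:46 → 13:00 to the nearest hour.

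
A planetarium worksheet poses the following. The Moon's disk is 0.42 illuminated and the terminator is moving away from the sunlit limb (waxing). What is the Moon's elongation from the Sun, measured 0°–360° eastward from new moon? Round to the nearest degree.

Invert f = (1 − cos θ)/2 to get cos θ = 1 − 2(0.42) = 0.160, hence θ₀ = arccos 0.160 = 80.8°.
Before full moon the principal value applies: θ = 80.8°.

81°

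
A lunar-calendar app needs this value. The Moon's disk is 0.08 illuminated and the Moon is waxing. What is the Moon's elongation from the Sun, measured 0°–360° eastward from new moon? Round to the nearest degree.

Invert f = (1 − cos θ)/2 to get cos θ = 1 − 2(0.08) = 0.840, hence θ₀ = arccos 0.840 = 32.9°.
The Moon is waxing (0°–180°), so θ = 32.9° directly.

33°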